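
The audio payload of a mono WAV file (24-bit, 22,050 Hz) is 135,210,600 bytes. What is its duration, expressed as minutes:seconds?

34:04

Byte rate = 22,050 × 3 × 1 = 66,150 bytes/s.
Duration = 135,210,600 / 66,150 = 2,044 s.
2,044 s = 34:04.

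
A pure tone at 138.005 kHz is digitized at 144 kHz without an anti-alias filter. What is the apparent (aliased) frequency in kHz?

Nyquist = 144,000/2 = 72,000 Hz; 138,005 Hz exceeds it.
Alias = |138,005 − 1×144,000| = |138,005 − 144,000| = 5,995 Hz = 5.995 kHz.

5.995 kHz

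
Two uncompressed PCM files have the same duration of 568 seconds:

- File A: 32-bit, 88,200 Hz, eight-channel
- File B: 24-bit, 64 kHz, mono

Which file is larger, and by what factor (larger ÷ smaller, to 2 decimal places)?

File A, by a factor of 14.70

File A: 88,200 × 4 × 8 = 2,822,400 bytes/s.
File B: 64,000 × 3 × 1 = 192,000 bytes/s.
File A is larger; ratio = 1,603,123,200 / 109,056,000 = 14.70.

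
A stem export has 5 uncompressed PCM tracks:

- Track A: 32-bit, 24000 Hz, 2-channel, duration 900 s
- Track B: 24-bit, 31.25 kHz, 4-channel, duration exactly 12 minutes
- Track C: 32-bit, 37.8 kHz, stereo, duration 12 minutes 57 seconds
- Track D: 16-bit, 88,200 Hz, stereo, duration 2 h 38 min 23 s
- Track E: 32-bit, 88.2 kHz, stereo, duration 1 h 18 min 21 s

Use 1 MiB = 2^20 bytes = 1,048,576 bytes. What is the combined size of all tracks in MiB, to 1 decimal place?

7007.1 MiB

Track A: 24,000 × 900 × 4 × 2 = 172,800,000 bytes.
Track B: exactly 12 minutes = 720 s; 31,250 × 720 × 3 × 4 = 270,000,000 bytes.
Track C: 12 minutes 57 seconds = 777 s; 37,800 × 777 × 4 × 2 = 234,964,800 bytes.
Track D: 2 h 38 min 23 s = 9,503 s; 88,200 × 9,503 × 2 × 2 = 3,352,658,400 bytes.
Track E: 1 h 18 min 21 s = 4,701 s; 88,200 × 4,701 × 4 × 2 = 3,317,025,600 bytes.
Total = 7,347,448,800 bytes = 7007.1 MiB.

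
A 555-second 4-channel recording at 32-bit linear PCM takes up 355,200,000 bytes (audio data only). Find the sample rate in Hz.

40,000 Hz

Bytes = sample_rate × seconds × bytes_per_sample × channels.
sample_rate = 355,200,000 / (555 × 4 × 4) = 355,200,000 / 8,880 = 40,000 Hz.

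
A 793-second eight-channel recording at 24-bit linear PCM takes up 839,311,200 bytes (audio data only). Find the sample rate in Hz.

Bytes = sample_rate × seconds × bytes_per_sample × channels.
sample_rate = 839,311,200 / (793 × 3 × 8) = 839,311,200 / 19,032 = 44,100 Hz.

44,100 Hz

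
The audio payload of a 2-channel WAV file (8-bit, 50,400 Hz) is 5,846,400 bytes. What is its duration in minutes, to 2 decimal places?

Byte rate = 50,400 × 1 × 2 = 100,800 bytes/s.
Duration = 5,846,400 / 100,800 = 58 s.
58 s / 60 = 0.97 minutes.

0.97 minutes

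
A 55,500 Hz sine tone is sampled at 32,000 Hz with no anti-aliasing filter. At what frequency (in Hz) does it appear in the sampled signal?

Nyquist = 32,000/2 = 16,000 Hz; 55,500 Hz exceeds it.
Alias = |55,500 − 2×32,000| = |55,500 − 64,000| = 8,500 Hz.

8,500 Hz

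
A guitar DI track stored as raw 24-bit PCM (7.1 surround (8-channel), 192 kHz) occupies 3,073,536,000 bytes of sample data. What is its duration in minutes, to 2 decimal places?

Byte rate = 192,000 × 3 × 8 = 4,608,000 bytes/s.
Duration = 3,073,536,000 / 4,608,000 = 667 s.
667 s / 60 = 11.12 minutes.

11.12 minutes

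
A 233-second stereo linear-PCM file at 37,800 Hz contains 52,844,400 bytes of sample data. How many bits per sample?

24 bits

Bytes per sample = 52,844,400 / (37,800 × 233 × 2) = 52,844,400 / 17,614,800 = 3.
Bit depth = 3 × 8 = 24 bits.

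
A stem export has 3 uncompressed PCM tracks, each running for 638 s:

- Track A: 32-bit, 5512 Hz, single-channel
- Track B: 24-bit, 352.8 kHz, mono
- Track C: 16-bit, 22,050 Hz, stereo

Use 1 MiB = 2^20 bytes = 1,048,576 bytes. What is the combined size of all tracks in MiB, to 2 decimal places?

711.06 MiB

Track A: 5,512 × 638 × 4 × 1 = 14,066,624 bytes.
Track B: 352,800 × 638 × 3 × 1 = 675,259,200 bytes.
Track C: 22,050 × 638 × 2 × 2 = 56,271,600 bytes.
Total = 745,597,424 bytes = 711.06 MiB.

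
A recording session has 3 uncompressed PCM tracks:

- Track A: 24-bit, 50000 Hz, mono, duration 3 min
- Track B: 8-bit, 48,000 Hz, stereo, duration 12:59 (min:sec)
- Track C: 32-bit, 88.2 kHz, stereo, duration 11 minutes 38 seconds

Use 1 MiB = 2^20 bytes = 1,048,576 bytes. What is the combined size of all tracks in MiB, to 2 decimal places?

566.76 MiB

Track A: 3 min = 180 s; 50,000 × 180 × 3 × 1 = 27,000,000 bytes.
Track B: 12:59 (min:sec) = 779 s; 48,000 × 779 × 1 × 2 = 74,784,000 bytes.
Track C: 11 minutes 38 seconds = 698 s; 88,200 × 698 × 4 × 2 = 492,508,800 bytes.
Total = 594,292,800 bytes = 566.76 MiB.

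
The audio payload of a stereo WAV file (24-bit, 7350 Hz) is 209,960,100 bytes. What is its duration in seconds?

Byte rate = 7,350 × 3 × 2 = 44,100 bytes/s.
Duration = 209,960,100 / 44,100 = 4,761 s.

4,761 seconds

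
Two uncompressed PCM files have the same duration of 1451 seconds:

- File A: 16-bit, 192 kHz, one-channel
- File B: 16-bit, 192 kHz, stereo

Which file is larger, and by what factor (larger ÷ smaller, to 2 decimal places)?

File B, by a factor of 2.00

File A: 192,000 × 2 × 1 = 384,000 bytes/s.
File B: 192,000 × 2 × 2 = 768,000 bytes/s.
File B is larger; ratio = 1,114,368,000 / 557,184,000 = 2.00.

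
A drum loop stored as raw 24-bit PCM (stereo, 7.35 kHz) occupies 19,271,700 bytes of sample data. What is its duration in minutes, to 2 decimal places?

7.28 minutes

Byte rate = 7,350 × 3 × 2 = 44,100 bytes/s.
Duration = 19,271,700 / 44,100 = 437 s.
437 s / 60 = 7.28 minutes.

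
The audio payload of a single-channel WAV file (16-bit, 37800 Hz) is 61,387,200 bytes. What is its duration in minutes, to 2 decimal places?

13.53 minutes

Byte rate = 37,800 × 2 × 1 = 75,600 bytes/s.
Duration = 61,387,200 / 75,600 = 812 s.
812 s / 60 = 13.53 minutes.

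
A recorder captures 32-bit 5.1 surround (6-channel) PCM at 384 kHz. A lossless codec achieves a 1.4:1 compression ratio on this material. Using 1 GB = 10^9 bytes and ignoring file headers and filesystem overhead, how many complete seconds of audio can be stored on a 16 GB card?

2,430 seconds

Uncompressed byte rate = 384,000 × 4 × 6 = 9,216,000 bytes/s.
After 1.4:1 compression, effective rate ≈ 6582857.14 bytes/s.
Capacity = 16 × 1,000,000,000 = 16,000,000,000 bytes.
16,000,000,000 / effective rate ≈ 2430.56 s → 2,430 seconds.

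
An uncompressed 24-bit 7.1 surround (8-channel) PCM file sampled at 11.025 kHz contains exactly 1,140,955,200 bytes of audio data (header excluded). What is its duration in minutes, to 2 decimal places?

71.87 minutes

Byte rate = 11,025 × 3 × 8 = 264,600 bytes/s.
Duration = 1,140,955,200 / 264,600 = 4,312 s.
4,312 s / 60 = 71.87 minutes.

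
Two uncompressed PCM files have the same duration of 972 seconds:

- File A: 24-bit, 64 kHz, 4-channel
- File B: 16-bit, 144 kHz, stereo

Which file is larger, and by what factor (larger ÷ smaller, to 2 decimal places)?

File A, by a factor of 1.33

File A: 64,000 × 3 × 4 = 768,000 bytes/s.
File B: 144,000 × 2 × 2 = 576,000 bytes/s.
File A is larger; ratio = 746,496,000 / 559,872,000 = 1.33.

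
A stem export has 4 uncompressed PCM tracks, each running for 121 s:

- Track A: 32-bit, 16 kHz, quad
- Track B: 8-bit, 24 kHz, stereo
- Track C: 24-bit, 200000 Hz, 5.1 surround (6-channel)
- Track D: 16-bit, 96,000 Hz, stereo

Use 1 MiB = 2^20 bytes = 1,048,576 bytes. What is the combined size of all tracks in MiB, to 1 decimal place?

494.8 MiB

Track A: 16,000 × 121 × 4 × 4 = 30,976,000 bytes.
Track B: 24,000 × 121 × 1 × 2 = 5,808,000 bytes.
Track C: 200,000 × 121 × 3 × 6 = 435,600,000 bytes.
Track D: 96,000 × 121 × 2 × 2 = 46,464,000 bytes.
Total = 518,848,000 bytes = 494.8 MiB.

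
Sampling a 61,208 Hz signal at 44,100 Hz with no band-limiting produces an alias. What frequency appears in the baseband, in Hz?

17,108 Hz

Nyquist = 44,100/2 = 22,050 Hz; 61,208 Hz exceeds it.
Alias = |61,208 − 1×44,100| = |61,208 − 44,100| = 17,108 Hz.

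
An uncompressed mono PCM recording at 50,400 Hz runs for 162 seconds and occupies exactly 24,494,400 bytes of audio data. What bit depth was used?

Bytes per sample = 24,494,400 / (50,400 × 162 × 1) = 24,494,400 / 8,164,800 = 3.
Bit depth = 3 × 8 = 24 bits.

24 bits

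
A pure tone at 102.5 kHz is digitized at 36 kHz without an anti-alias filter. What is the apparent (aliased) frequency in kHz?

Nyquist = 36,000/2 = 18,000 Hz; 102,500 Hz exceeds it.
Alias = |102,500 − 3×36,000| = |102,500 − 108,000| = 5,500 Hz = 5.5 kHz.

5.5 kHz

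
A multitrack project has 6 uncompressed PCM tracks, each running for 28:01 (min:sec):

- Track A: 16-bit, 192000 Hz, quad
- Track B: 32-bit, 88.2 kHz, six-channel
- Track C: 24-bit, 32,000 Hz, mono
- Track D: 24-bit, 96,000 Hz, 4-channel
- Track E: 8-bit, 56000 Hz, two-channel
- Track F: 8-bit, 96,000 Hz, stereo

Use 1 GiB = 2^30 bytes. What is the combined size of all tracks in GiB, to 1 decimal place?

8.1 GiB

28:01 (min:sec) = 1,681 s.
Track A: 192,000 × 1,681 × 2 × 4 = 2,582,016,000 bytes.
Track B: 88,200 × 1,681 × 4 × 6 = 3,558,340,800 bytes.
Track C: 32,000 × 1,681 × 3 × 1 = 161,376,000 bytes.
Track D: 96,000 × 1,681 × 3 × 4 = 1,936,512,000 bytes.
Track E: 56,000 × 1,681 × 1 × 2 = 188,272,000 bytes.
Track F: 96,000 × 1,681 × 1 × 2 = 322,752,000 bytes.
Total = 8,749,268,800 bytes = 8.1 GiB.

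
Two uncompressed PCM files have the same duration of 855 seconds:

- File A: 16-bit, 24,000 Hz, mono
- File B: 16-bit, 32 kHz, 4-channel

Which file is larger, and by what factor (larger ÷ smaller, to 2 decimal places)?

File A: 24,000 × 2 × 1 = 48,000 bytes/s.
File B: 32,000 × 2 × 4 = 256,000 bytes/s.
File B is larger; ratio = 218,880,000 / 41,040,000 = 5.33.

File B, by a factor of 5.33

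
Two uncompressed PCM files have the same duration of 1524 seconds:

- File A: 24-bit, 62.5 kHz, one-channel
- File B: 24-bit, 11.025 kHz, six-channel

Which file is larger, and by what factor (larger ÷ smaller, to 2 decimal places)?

File B, by a factor of 1.06

File A: 62,500 × 3 × 1 = 187,500 bytes/s.
File B: 11,025 × 3 × 6 = 198,450 bytes/s.
File B is larger; ratio = 302,437,800 / 285,750,000 = 1.06.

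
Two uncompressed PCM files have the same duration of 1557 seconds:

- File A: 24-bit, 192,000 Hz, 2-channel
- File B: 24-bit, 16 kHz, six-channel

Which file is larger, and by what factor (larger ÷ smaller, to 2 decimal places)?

File A: 192,000 × 3 × 2 = 1,152,000 bytes/s.
File B: 16,000 × 3 × 6 = 288,000 bytes/s.
File A is larger; ratio = 1,793,664,000 / 448,416,000 = 4.00.

File A, by a factor of 4.00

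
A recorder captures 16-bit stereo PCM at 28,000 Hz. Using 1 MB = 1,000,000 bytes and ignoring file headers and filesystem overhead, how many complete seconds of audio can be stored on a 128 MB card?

Uncompressed byte rate = 28,000 × 2 × 2 = 112,000 bytes/s.
Capacity = 128 × 1,000,000 = 128,000,000 bytes.
128,000,000 / 112,000 ≈ 1142.86 s → 1,142 seconds.

1,142 seconds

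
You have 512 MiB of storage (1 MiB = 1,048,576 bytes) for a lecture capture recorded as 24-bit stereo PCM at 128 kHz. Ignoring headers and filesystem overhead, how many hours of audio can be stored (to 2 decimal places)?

Uncompressed byte rate = 128,000 × 3 × 2 = 768,000 bytes/s.
Capacity = 512 × 1,048,576 = 536,870,912 bytes.
536,870,912 / 768,000 ≈ 699.05 s → 0.19 hours.

0.19 hours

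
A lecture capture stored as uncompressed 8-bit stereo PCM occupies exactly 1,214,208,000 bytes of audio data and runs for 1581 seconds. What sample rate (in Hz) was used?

Bytes = sample_rate × seconds × bytes_per_sample × channels.
sample_rate = 1,214,208,000 / (1,581 × 1 × 2) = 1,214,208,000 / 3,162 = 384,000 Hz.

384,000 Hz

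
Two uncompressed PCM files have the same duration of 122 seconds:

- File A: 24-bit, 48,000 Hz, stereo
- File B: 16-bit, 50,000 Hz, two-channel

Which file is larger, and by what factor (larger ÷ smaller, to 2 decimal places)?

File A, by a factor of 1.44

File A: 48,000 × 3 × 2 = 288,000 bytes/s.
File B: 50,000 × 2 × 2 = 200,000 bytes/s.
File A is larger; ratio = 35,136,000 / 24,400,000 = 1.44.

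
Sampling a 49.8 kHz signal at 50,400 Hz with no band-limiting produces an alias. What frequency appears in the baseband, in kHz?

0.6 kHz

Nyquist = 50,400/2 = 25,200 Hz; 49,800 Hz exceeds it.
Alias = |49,800 − 1×50,400| = |49,800 − 50,400| = 600 Hz = 0.6 kHz.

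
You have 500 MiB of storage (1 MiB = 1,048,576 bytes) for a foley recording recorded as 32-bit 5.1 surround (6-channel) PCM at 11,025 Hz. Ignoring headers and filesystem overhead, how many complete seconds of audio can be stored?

Uncompressed byte rate = 11,025 × 4 × 6 = 264,600 bytes/s.
Capacity = 500 × 1,048,576 = 524,288,000 bytes.
524,288,000 / 264,600 ≈ 1981.44 s → 1,981 seconds.

1,981 seconds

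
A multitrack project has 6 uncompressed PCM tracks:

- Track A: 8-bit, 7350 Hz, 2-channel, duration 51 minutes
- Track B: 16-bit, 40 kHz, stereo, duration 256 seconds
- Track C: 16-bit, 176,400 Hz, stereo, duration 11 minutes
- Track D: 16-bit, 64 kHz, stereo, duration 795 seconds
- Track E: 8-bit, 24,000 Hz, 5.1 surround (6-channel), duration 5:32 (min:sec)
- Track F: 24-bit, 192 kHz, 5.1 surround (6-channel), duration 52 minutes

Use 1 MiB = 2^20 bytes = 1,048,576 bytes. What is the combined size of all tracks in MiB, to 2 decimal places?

Track A: 51 minutes = 3,060 s; 7,350 × 3,060 × 1 × 2 = 44,982,000 bytes.
Track B: 40,000 × 256 × 2 × 2 = 40,960,000 bytes.
Track C: 11 minutes = 660 s; 176,400 × 660 × 2 × 2 = 465,696,000 bytes.
Track D: 64,000 × 795 × 2 × 2 = 203,520,000 bytes.
Track E: 5:32 (min:sec) = 332 s; 24,000 × 332 × 1 × 6 = 47,808,000 bytes.
Track F: 52 minutes = 3,120 s; 192,000 × 3,120 × 3 × 6 = 10,782,720,000 bytes.
Total = 11,585,686,000 bytes = 11048.97 MiB.

11048.97 MiB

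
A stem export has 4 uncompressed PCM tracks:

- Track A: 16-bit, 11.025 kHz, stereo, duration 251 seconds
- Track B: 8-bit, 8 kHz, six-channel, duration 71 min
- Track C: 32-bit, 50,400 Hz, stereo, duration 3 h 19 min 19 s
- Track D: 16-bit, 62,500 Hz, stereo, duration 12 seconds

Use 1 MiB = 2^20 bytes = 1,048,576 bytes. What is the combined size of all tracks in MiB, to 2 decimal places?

Track A: 11,025 × 251 × 2 × 2 = 11,069,100 bytes.
Track B: 71 min = 4,260 s; 8,000 × 4,260 × 1 × 6 = 204,480,000 bytes.
Track C: 3 h 19 min 19 s = 11,959 s; 50,400 × 11,959 × 4 × 2 = 4,821,868,800 bytes.
Track D: 62,500 × 12 × 2 × 2 = 3,000,000 bytes.
Total = 5,040,417,900 bytes = 4806.92 MiB.

4806.92 MiB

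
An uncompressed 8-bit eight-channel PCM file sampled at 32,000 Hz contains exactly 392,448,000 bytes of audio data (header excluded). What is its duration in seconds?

1,533 seconds

Byte rate = 32,000 × 1 × 8 = 256,000 bytes/s.
Duration = 392,448,000 / 256,000 = 1,533 s.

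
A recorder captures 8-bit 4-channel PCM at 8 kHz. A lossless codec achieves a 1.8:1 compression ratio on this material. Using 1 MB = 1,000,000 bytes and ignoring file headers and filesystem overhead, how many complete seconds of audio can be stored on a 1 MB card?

56 seconds

Uncompressed byte rate = 8,000 × 1 × 4 = 32,000 bytes/s.
After 1.8:1 compression, effective rate ≈ 17777.78 bytes/s.
Capacity = 1 × 1,000,000 = 1,000,000 bytes.
1,000,000 / effective rate ≈ 56.25 s → 56 seconds.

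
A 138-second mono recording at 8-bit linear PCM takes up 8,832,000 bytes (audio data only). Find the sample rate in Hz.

64,000 Hz

Bytes = sample_rate × seconds × bytes_per_sample × channels.
sample_rate = 8,832,000 / (138 × 1 × 1) = 8,832,000 / 138 = 64,000 Hz.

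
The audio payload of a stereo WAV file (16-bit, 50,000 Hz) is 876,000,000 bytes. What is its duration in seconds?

Byte rate = 50,000 × 2 × 2 = 200,000 bytes/s.
Duration = 876,000,000 / 200,000 = 4,380 s.

4,380 seconds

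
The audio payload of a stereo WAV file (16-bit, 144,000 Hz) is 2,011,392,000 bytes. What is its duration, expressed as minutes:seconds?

58:12

Byte rate = 144,000 × 2 × 2 = 576,000 bytes/s.
Duration = 2,011,392,000 / 576,000 = 3,492 s.
3,492 s = 58:12.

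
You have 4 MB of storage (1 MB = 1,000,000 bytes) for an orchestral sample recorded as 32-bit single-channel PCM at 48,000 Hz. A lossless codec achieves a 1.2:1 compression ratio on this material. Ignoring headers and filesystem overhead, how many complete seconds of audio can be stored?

Uncompressed byte rate = 48,000 × 4 × 1 = 192,000 bytes/s.
After 1.2:1 compression, effective rate ≈ 160000 bytes/s.
Capacity = 4 × 1,000,000 = 4,000,000 bytes.
4,000,000 / effective rate ≈ 25 s → 25 seconds.

25 seconds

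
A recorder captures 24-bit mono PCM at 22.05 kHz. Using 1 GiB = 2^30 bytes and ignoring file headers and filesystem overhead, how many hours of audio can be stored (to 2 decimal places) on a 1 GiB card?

Uncompressed byte rate = 22,050 × 3 × 1 = 66,150 bytes/s.
Capacity = 1 × 1,073,741,824 = 1,073,741,824 bytes.
1,073,741,824 / 66,150 ≈ 16231.92 s → 4.51 hours.

4.51 hours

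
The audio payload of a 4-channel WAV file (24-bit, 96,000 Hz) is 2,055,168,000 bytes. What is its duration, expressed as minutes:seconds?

Byte rate = 96,000 × 3 × 4 = 1,152,000 bytes/s.
Duration = 2,055,168,000 / 1,152,000 = 1,784 s.
1,784 s = 29:44.

29:44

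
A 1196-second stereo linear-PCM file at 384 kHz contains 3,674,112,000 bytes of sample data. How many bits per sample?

32 bits

Bytes per sample = 3,674,112,000 / (384,000 × 1,196 × 2) = 3,674,112,000 / 918,528,000 = 4.
Bit depth = 4 × 8 = 32 bits.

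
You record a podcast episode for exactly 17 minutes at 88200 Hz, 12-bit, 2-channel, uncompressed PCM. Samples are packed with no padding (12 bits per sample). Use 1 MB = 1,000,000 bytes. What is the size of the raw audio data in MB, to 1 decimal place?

Duration = exactly 17 minutes = 1,020 s.
Bits = 88,200 × 1,020 × 12 × 2 = 2,159,136,000 bits = 269,892,000 bytes.
269,892,000 / 1,000,000 = 269.9 MB.

269.9 MB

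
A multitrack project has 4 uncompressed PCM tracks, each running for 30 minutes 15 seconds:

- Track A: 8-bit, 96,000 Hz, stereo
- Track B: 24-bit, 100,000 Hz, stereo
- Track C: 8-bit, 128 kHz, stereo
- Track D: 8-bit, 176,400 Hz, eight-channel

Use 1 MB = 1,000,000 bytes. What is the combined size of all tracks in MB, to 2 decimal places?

4463.45 MB

30 minutes 15 seconds = 1,815 s.
Track A: 96,000 × 1,815 × 1 × 2 = 348,480,000 bytes.
Track B: 100,000 × 1,815 × 3 × 2 = 1,089,000,000 bytes.
Track C: 128,000 × 1,815 × 1 × 2 = 464,640,000 bytes.
Track D: 176,400 × 1,815 × 1 × 8 = 2,561,328,000 bytes.
Total = 4,463,448,000 bytes = 4463.45 MB.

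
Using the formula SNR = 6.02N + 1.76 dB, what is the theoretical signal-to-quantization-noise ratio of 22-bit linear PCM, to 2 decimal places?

134.20 dB

6.02 × 22 + 1.76 = 134.20 dB.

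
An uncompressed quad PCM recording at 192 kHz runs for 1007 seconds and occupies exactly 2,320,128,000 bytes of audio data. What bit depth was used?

24 bits

Bytes per sample = 2,320,128,000 / (192,000 × 1,007 × 4) = 2,320,128,000 / 773,376,000 = 3.
Bit depth = 3 × 8 = 24 bits.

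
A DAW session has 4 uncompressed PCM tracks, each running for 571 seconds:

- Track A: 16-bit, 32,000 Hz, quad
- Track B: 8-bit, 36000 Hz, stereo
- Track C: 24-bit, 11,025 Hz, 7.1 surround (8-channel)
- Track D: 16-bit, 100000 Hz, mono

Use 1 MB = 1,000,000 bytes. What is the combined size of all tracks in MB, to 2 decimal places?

Track A: 32,000 × 571 × 2 × 4 = 146,176,000 bytes.
Track B: 36,000 × 571 × 1 × 2 = 41,112,000 bytes.
Track C: 11,025 × 571 × 3 × 8 = 151,086,600 bytes.
Track D: 100,000 × 571 × 2 × 1 = 114,200,000 bytes.
Total = 452,574,600 bytes = 452.57 MB.

452.57 MB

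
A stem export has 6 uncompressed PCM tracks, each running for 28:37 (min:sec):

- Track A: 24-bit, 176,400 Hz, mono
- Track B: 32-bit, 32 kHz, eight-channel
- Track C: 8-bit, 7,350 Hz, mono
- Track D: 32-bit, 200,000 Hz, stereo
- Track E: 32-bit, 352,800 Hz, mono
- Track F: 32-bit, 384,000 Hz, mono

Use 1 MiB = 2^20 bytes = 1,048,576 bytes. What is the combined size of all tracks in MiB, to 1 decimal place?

28:37 (min:sec) = 1,717 s.
Track A: 176,400 × 1,717 × 3 × 1 = 908,636,400 bytes.
Track B: 32,000 × 1,717 × 4 × 8 = 1,758,208,000 bytes.
Track C: 7,350 × 1,717 × 1 × 1 = 12,619,950 bytes.
Track D: 200,000 × 1,717 × 4 × 2 = 2,747,200,000 bytes.
Track E: 352,800 × 1,717 × 4 × 1 = 2,423,030,400 bytes.
Track F: 384,000 × 1,717 × 4 × 1 = 2,637,312,000 bytes.
Total = 10,487,006,750 bytes = 10001.2 MiB.

10001.2 MiB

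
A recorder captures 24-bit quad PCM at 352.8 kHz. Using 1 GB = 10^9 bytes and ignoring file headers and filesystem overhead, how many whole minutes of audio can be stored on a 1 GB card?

Uncompressed byte rate = 352,800 × 3 × 4 = 4,233,600 bytes/s.
Capacity = 1 × 1,000,000,000 = 1,000,000,000 bytes.
1,000,000,000 / 4,233,600 ≈ 236.21 s → 3 minutes.

3 minutes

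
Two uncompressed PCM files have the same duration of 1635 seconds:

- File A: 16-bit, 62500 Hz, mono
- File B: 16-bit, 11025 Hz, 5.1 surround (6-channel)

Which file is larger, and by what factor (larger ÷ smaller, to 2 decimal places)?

File A: 62,500 × 2 × 1 = 125,000 bytes/s.
File B: 11,025 × 2 × 6 = 132,300 bytes/s.
File B is larger; ratio = 216,310,500 / 204,375,000 = 1.06.

File B, by a factor of 1.06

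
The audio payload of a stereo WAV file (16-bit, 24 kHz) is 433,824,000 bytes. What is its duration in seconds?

Byte rate = 24,000 × 2 × 2 = 96,000 bytes/s.
Duration = 433,824,000 / 96,000 = 4,519 s.

4,519 seconds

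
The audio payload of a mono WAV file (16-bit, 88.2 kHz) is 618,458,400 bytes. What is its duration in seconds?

Byte rate = 88,200 × 2 × 1 = 176,400 bytes/s.
Duration = 618,458,400 / 176,400 = 3,506 s.

3,506 seconds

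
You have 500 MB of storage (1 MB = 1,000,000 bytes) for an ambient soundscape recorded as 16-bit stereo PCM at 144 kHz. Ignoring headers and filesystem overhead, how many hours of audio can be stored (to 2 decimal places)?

Uncompressed byte rate = 144,000 × 2 × 2 = 576,000 bytes/s.
Capacity = 500 × 1,000,000 = 500,000,000 bytes.
500,000,000 / 576,000 ≈ 868.06 s → 0.24 hours.

0.24 hours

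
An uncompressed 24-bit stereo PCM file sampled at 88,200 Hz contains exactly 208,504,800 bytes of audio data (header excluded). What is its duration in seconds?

394 seconds

Byte rate = 88,200 × 3 × 2 = 529,200 bytes/s.
Duration = 208,504,800 / 529,200 = 394 s.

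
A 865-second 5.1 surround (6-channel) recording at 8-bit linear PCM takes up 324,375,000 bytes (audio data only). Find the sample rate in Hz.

Bytes = sample_rate × seconds × bytes_per_sample × channels.
sample_rate = 324,375,000 / (865 × 1 × 6) = 324,375,000 / 5,190 = 62,500 Hz.

62,500 Hz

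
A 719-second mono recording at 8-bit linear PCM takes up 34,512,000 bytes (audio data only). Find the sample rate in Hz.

Bytes = sample_rate × seconds × bytes_per_sample × channels.
sample_rate = 34,512,000 / (719 × 1 × 1) = 34,512,000 / 719 = 48,000 Hz.

48,000 Hz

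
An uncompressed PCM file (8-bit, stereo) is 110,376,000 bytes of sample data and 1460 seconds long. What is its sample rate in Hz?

37,800 Hz

Bytes = sample_rate × seconds × bytes_per_sample × channels.
sample_rate = 110,376,000 / (1,460 × 1 × 2) = 110,376,000 / 2,920 = 37,800 Hz.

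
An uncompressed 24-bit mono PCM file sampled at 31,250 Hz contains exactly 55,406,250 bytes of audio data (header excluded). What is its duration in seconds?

591 seconds

Byte rate = 31,250 × 3 × 1 = 93,750 bytes/s.
Duration = 55,406,250 / 93,750 = 591 s.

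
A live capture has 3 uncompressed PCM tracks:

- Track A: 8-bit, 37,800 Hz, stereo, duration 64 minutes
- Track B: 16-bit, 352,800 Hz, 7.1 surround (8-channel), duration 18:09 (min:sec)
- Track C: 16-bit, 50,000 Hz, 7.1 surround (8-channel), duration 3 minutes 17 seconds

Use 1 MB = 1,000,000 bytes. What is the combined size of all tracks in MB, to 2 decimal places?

Track A: 64 minutes = 3,840 s; 37,800 × 3,840 × 1 × 2 = 290,304,000 bytes.
Track B: 18:09 (min:sec) = 1,089 s; 352,800 × 1,089 × 2 × 8 = 6,147,187,200 bytes.
Track C: 3 minutes 17 seconds = 197 s; 50,000 × 197 × 2 × 8 = 157,600,000 bytes.
Total = 6,595,091,200 bytes = 6595.09 MB.

6595.09 MB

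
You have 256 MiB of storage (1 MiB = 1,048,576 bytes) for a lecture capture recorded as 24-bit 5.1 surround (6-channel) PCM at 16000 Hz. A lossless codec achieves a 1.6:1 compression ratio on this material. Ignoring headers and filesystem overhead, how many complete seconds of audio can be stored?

Uncompressed byte rate = 16,000 × 3 × 6 = 288,000 bytes/s.
After 1.6:1 compression, effective rate ≈ 180000 bytes/s.
Capacity = 256 × 1,048,576 = 268,435,456 bytes.
268,435,456 / effective rate ≈ 1491.31 s → 1,491 seconds.

1,491 seconds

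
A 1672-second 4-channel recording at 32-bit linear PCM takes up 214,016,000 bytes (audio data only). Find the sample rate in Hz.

Bytes = sample_rate × seconds × bytes_per_sample × channels.
sample_rate = 214,016,000 / (1,672 × 4 × 4) = 214,016,000 / 26,752 = 8,000 Hz.

8,000 Hz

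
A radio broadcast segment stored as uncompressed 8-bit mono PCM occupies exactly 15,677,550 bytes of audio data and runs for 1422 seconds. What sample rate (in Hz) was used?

11,025 Hz

Bytes = sample_rate × seconds × bytes_per_sample × channels.
sample_rate = 15,677,550 / (1,422 × 1 × 1) = 15,677,550 / 1,422 = 11,025 Hz.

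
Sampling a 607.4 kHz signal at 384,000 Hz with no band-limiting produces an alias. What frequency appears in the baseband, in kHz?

Nyquist = 384,000/2 = 192,000 Hz; 607,400 Hz exceeds it.
Alias = |607,400 − 2×384,000| = |607,400 − 768,000| = 160,600 Hz = 160.6 kHz.

160.6 kHz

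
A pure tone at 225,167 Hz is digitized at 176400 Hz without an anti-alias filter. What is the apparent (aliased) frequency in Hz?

48,767 Hz

Nyquist = 176,400/2 = 88,200 Hz; 225,167 Hz exceeds it.
Alias = |225,167 − 1×176,400| = |225,167 − 176,400| = 48,767 Hz.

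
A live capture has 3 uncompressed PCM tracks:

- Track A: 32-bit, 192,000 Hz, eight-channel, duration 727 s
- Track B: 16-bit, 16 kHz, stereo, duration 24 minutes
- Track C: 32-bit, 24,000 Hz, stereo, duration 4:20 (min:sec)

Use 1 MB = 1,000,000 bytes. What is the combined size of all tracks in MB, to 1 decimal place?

4608.8 MB

Track A: 192,000 × 727 × 4 × 8 = 4,466,688,000 bytes.
Track B: 24 minutes = 1,440 s; 16,000 × 1,440 × 2 × 2 = 92,160,000 bytes.
Track C: 4:20 (min:sec) = 260 s; 24,000 × 260 × 4 × 2 = 49,920,000 bytes.
Total = 4,608,768,000 bytes = 4608.8 MB.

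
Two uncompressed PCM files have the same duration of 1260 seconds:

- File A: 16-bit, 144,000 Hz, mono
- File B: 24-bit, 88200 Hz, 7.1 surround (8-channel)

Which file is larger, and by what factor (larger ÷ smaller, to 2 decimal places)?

File A: 144,000 × 2 × 1 = 288,000 bytes/s.
File B: 88,200 × 3 × 8 = 2,116,800 bytes/s.
File B is larger; ratio = 2,667,168,000 / 362,880,000 = 7.35.

File B, by a factor of 7.35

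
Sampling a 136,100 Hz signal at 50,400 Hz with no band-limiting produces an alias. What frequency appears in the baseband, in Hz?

Nyquist = 50,400/2 = 25,200 Hz; 136,100 Hz exceeds it.
Alias = |136,100 − 3×50,400| = |136,100 − 151,200| = 15,100 Hz.

15,100 Hz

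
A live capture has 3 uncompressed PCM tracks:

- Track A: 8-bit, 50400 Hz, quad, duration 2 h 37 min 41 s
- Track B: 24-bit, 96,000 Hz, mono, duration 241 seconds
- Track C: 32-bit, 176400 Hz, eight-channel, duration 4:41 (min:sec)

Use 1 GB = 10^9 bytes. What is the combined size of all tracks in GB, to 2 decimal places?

Track A: 2 h 37 min 41 s = 9,461 s; 50,400 × 9,461 × 1 × 4 = 1,907,337,600 bytes.
Track B: 96,000 × 241 × 3 × 1 = 69,408,000 bytes.
Track C: 4:41 (min:sec) = 281 s; 176,400 × 281 × 4 × 8 = 1,586,188,800 bytes.
Total = 3,562,934,400 bytes = 3.56 GB.

3.56 GB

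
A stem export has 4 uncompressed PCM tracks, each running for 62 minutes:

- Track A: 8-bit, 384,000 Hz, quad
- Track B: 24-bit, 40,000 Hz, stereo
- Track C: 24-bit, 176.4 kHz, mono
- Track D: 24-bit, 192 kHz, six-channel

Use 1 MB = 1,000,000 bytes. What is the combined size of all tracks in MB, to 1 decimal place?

21431.7 MB

62 minutes = 3,720 s.
Track A: 384,000 × 3,720 × 1 × 4 = 5,713,920,000 bytes.
Track B: 40,000 × 3,720 × 3 × 2 = 892,800,000 bytes.
Track C: 176,400 × 3,720 × 3 × 1 = 1,968,624,000 bytes.
Track D: 192,000 × 3,720 × 3 × 6 = 12,856,320,000 bytes.
Total = 21,431,664,000 bytes = 21431.7 MB.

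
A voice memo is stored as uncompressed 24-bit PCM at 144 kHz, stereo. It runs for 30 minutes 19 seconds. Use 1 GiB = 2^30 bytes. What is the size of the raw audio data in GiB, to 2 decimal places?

1.46 GiB

Duration = 30 minutes 19 seconds = 1,819 s.
Bytes = 144,000 samples/s × 1,819 s × 3 bytes/sample × 2 ch = 1,571,616,000 bytes.
1,571,616,000 / 1,073,741,824 = 1.46 GiB.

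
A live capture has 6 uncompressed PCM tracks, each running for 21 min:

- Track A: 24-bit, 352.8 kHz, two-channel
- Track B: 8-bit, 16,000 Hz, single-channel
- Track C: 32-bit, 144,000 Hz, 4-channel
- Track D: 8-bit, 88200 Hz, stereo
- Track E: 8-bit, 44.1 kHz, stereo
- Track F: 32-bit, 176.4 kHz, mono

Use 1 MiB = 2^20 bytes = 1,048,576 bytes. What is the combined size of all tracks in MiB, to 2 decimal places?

21 min = 1,260 s.
Track A: 352,800 × 1,260 × 3 × 2 = 2,667,168,000 bytes.
Track B: 16,000 × 1,260 × 1 × 1 = 20,160,000 bytes.
Track C: 144,000 × 1,260 × 4 × 4 = 2,903,040,000 bytes.
Track D: 88,200 × 1,260 × 1 × 2 = 222,264,000 bytes.
Track E: 44,100 × 1,260 × 1 × 2 = 111,132,000 bytes.
Track F: 176,400 × 1,260 × 4 × 1 = 889,056,000 bytes.
Total = 6,812,820,000 bytes = 6497.21 MiB.

6497.21 MiB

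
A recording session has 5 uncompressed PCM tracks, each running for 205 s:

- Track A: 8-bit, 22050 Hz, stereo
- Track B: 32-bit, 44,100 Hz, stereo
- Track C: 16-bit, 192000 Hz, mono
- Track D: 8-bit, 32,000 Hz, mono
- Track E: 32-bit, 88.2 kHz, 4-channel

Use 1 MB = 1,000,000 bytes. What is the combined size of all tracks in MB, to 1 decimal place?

455.9 MB

Track A: 22,050 × 205 × 1 × 2 = 9,040,500 bytes.
Track B: 44,100 × 205 × 4 × 2 = 72,324,000 bytes.
Track C: 192,000 × 205 × 2 × 1 = 78,720,000 bytes.
Track D: 32,000 × 205 × 1 × 1 = 6,560,000 bytes.
Track E: 88,200 × 205 × 4 × 4 = 289,296,000 bytes.
Total = 455,940,500 bytes = 455.9 MB.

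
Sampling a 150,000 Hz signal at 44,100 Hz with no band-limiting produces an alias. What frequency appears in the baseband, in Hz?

17,700 Hz

Nyquist = 44,100/2 = 22,050 Hz; 150,000 Hz exceeds it.
Alias = |150,000 − 3×44,100| = |150,000 − 132,300| = 17,700 Hz.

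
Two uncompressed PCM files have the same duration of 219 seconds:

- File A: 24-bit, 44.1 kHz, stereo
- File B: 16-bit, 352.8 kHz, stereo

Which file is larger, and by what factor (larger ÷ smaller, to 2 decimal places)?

File A: 44,100 × 3 × 2 = 264,600 bytes/s.
File B: 352,800 × 2 × 2 = 1,411,200 bytes/s.
File B is larger; ratio = 309,052,800 / 57,947,400 = 5.33.

File B, by a factor of 5.33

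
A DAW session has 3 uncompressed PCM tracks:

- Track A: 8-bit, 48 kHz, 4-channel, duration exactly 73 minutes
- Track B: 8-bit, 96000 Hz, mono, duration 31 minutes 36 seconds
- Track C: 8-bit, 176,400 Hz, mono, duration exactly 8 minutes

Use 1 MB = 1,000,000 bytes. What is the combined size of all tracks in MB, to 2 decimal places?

Track A: exactly 73 minutes = 4,380 s; 48,000 × 4,380 × 1 × 4 = 840,960,000 bytes.
Track B: 31 minutes 36 seconds = 1,896 s; 96,000 × 1,896 × 1 × 1 = 182,016,000 bytes.
Track C: exactly 8 minutes = 480 s; 176,400 × 480 × 1 × 1 = 84,672,000 bytes.
Total = 1,107,648,000 bytes = 1107.65 MB.

1107.65 MB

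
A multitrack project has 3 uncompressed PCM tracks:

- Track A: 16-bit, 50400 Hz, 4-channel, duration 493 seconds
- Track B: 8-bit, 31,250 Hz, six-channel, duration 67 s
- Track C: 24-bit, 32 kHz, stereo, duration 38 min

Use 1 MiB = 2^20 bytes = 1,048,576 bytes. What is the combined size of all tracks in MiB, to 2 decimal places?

619.03 MiB

Track A: 50,400 × 493 × 2 × 4 = 198,777,600 bytes.
Track B: 31,250 × 67 × 1 × 6 = 12,562,500 bytes.
Track C: 38 min = 2,280 s; 32,000 × 2,280 × 3 × 2 = 437,760,000 bytes.
Total = 649,100,100 bytes = 619.03 MiB.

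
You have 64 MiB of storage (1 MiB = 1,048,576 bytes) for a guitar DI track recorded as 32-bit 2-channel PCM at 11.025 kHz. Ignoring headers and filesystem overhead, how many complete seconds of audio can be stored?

Uncompressed byte rate = 11,025 × 4 × 2 = 88,200 bytes/s.
Capacity = 64 × 1,048,576 = 67,108,864 bytes.
67,108,864 / 88,200 ≈ 760.87 s → 760 seconds.

760 seconds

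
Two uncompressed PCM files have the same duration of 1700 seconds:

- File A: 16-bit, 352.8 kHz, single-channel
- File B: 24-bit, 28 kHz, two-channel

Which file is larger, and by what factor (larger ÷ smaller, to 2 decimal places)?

File A, by a factor of 4.20

File A: 352,800 × 2 × 1 = 705,600 bytes/s.
File B: 28,000 × 3 × 2 = 168,000 bytes/s.
File A is larger; ratio = 1,199,520,000 / 285,600,000 = 4.20.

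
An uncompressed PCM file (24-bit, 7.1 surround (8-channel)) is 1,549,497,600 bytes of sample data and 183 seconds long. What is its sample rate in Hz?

Bytes = sample_rate × seconds × bytes_per_sample × channels.
sample_rate = 1,549,497,600 / (183 × 3 × 8) = 1,549,497,600 / 4,392 = 352,800 Hz.

352,800 Hz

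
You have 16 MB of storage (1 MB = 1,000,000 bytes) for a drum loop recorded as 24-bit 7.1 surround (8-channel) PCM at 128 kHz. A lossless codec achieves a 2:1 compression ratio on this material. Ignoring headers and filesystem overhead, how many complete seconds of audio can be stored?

Uncompressed byte rate = 128,000 × 3 × 8 = 3,072,000 bytes/s.
After 2:1 compression, effective rate ≈ 1536000 bytes/s.
Capacity = 16 × 1,000,000 = 16,000,000 bytes.
16,000,000 / effective rate ≈ 10.42 s → 10 seconds.

10 seconds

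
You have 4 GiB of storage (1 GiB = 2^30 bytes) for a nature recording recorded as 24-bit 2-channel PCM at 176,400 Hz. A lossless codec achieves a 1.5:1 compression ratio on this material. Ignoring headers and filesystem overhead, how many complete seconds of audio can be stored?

Uncompressed byte rate = 176,400 × 3 × 2 = 1,058,400 bytes/s.
After 1.5:1 compression, effective rate ≈ 705600 bytes/s.
Capacity = 4 × 1,073,741,824 = 4,294,967,296 bytes.
4,294,967,296 / effective rate ≈ 6086.97 s → 6,086 seconds.

6,086 seconds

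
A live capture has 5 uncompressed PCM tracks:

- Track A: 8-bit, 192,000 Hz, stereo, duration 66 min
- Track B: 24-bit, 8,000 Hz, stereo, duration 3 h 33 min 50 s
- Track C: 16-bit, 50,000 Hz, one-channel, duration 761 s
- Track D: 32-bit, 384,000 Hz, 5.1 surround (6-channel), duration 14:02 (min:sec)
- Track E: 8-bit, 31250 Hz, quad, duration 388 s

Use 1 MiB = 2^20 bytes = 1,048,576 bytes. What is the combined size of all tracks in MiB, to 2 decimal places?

Track A: 66 min = 3,960 s; 192,000 × 3,960 × 1 × 2 = 1,520,640,000 bytes.
Track B: 3 h 33 min 50 s = 12,830 s; 8,000 × 12,830 × 3 × 2 = 615,840,000 bytes.
Track C: 50,000 × 761 × 2 × 1 = 76,100,000 bytes.
Track D: 14:02 (min:sec) = 842 s; 384,000 × 842 × 4 × 6 = 7,759,872,000 bytes.
Track E: 31,250 × 388 × 1 × 4 = 48,500,000 bytes.
Total = 10,020,952,000 bytes = 9556.72 MiB.

9556.72 MiB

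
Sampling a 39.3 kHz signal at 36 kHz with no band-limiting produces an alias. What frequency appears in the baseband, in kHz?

Nyquist = 36,000/2 = 18,000 Hz; 39,300 Hz exceeds it.
Alias = |39,300 − 1×36,000| = |39,300 − 36,000| = 3,300 Hz = 3.3 kHz.

3.3 kHz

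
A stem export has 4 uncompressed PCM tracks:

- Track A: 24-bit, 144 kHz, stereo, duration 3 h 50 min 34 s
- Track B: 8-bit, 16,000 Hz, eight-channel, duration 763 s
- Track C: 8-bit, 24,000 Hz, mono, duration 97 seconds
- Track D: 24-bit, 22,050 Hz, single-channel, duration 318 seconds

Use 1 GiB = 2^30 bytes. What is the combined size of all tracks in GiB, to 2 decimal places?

11.24 GiB

Track A: 3 h 50 min 34 s = 13,834 s; 144,000 × 13,834 × 3 × 2 = 11,952,576,000 bytes.
Track B: 16,000 × 763 × 1 × 8 = 97,664,000 bytes.
Track C: 24,000 × 97 × 1 × 1 = 2,328,000 bytes.
Track D: 22,050 × 318 × 3 × 1 = 21,035,700 bytes.
Total = 12,073,603,700 bytes = 11.24 GiB.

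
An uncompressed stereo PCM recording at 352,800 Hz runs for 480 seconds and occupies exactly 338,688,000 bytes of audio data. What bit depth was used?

8 bits

Bytes per sample = 338,688,000 / (352,800 × 480 × 2) = 338,688,000 / 338,688,000 = 1.
Bit depth = 1 × 8 = 8 bits.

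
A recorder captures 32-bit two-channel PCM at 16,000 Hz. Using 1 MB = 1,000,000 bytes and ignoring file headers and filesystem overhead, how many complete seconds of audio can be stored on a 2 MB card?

15 seconds

Uncompressed byte rate = 16,000 × 4 × 2 = 128,000 bytes/s.
Capacity = 2 × 1,000,000 = 2,000,000 bytes.
2,000,000 / 128,000 ≈ 15.62 s → 15 seconds.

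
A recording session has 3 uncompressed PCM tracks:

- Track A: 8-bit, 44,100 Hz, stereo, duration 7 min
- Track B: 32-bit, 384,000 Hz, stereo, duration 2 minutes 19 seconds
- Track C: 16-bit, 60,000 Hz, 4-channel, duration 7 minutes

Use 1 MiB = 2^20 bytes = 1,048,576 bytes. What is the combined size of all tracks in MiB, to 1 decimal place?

Track A: 7 min = 420 s; 44,100 × 420 × 1 × 2 = 37,044,000 bytes.
Track B: 2 minutes 19 seconds = 139 s; 384,000 × 139 × 4 × 2 = 427,008,000 bytes.
Track C: 7 minutes = 420 s; 60,000 × 420 × 2 × 4 = 201,600,000 bytes.
Total = 665,652,000 bytes = 634.8 MiB.

634.8 MiB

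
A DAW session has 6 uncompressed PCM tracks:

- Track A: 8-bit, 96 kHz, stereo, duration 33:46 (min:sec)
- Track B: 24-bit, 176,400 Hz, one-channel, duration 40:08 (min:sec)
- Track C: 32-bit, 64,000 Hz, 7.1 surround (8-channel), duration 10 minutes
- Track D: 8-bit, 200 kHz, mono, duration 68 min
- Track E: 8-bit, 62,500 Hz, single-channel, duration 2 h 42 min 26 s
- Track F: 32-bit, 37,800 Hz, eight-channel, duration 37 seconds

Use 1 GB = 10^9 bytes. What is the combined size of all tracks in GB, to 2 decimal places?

Track A: 33:46 (min:sec) = 2,026 s; 96,000 × 2,026 × 1 × 2 = 388,992,000 bytes.
Track B: 40:08 (min:sec) = 2,408 s; 176,400 × 2,408 × 3 × 1 = 1,274,313,600 bytes.
Track C: 10 minutes = 600 s; 64,000 × 600 × 4 × 8 = 1,228,800,000 bytes.
Track D: 68 min = 4,080 s; 200,000 × 4,080 × 1 × 1 = 816,000,000 bytes.
Track E: 2 h 42 min 26 s = 9,746 s; 62,500 × 9,746 × 1 × 1 = 609,125,000 bytes.
Track F: 37,800 × 37 × 4 × 8 = 44,755,200 bytes.
Total = 4,361,985,800 bytes = 4.36 GB.

4.36 GB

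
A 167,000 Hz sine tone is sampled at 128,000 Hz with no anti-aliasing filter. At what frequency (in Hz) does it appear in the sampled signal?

Nyquist = 128,000/2 = 64,000 Hz; 167,000 Hz exceeds it.
Alias = |167,000 − 1×128,000| = |167,000 − 128,000| = 39,000 Hz.

39,000 Hz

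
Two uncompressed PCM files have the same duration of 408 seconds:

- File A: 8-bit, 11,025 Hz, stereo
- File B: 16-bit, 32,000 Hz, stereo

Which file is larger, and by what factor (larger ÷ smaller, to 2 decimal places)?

File A: 11,025 × 1 × 2 = 22,050 bytes/s.
File B: 32,000 × 2 × 2 = 128,000 bytes/s.
File B is larger; ratio = 52,224,000 / 8,996,400 = 5.80.

File B, by a factor of 5.80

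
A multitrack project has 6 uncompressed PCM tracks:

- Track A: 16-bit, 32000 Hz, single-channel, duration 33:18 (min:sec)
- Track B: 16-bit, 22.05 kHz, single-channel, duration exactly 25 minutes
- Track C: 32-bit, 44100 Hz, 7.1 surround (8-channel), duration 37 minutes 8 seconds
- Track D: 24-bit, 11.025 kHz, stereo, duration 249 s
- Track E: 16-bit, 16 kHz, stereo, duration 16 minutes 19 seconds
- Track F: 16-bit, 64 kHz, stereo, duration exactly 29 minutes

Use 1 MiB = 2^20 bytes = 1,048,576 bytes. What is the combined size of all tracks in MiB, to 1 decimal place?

Track A: 33:18 (min:sec) = 1,998 s; 32,000 × 1,998 × 2 × 1 = 127,872,000 bytes.
Track B: exactly 25 minutes = 1,500 s; 22,050 × 1,500 × 2 × 1 = 66,150,000 bytes.
Track C: 37 minutes 8 seconds = 2,228 s; 44,100 × 2,228 × 4 × 8 = 3,144,153,600 bytes.
Track D: 11,025 × 249 × 3 × 2 = 16,471,350 bytes.
Track E: 16 minutes 19 seconds = 979 s; 16,000 × 979 × 2 × 2 = 62,656,000 bytes.
Track F: exactly 29 minutes = 1,740 s; 64,000 × 1,740 × 2 × 2 = 445,440,000 bytes.
Total = 3,862,742,950 bytes = 3683.8 MiB.

3683.8 MiB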